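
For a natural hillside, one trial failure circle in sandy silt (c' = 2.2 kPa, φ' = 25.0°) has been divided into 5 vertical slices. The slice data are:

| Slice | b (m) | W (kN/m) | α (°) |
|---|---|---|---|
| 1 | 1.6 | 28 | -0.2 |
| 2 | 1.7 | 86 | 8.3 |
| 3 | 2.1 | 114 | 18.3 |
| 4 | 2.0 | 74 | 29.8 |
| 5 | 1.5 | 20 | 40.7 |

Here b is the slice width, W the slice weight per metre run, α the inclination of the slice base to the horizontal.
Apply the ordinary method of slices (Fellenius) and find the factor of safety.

FS = 1.65

Ordinary method of slices: FS = Σ[c'·Δl_i + (W_i cosα_i)·tanφ'] / Σ W_i sinα_i, with Δl_i = b_i / cosα_i.
Slice 1: Δl = 1.6/cos(-0.2°) = 1.600 m; N'_1 = 28·cos(-0.2°) = 28.0; c'Δl = 3.52; W sinα = -0.1
Slice 2: Δl = 1.7/cos8.3° = 1.718 m; N'_2 = 86·cos8.3° = 85.1; c'Δl = 3.78; W sinα = 12.4
Slice 3: Δl = 2.1/cos18.3° = 2.212 m; N'_3 = 114·cos18.3° = 108.2; c'Δl = 4.87; W sinα = 35.8
Slice 4: Δl = 2.0/cos29.8° = 2.305 m; N'_4 = 74·cos29.8° = 64.2; c'Δl = 5.07; W sinα = 36.8
Slice 5: Δl = 1.5/cos40.7° = 1.979 m; N'_5 = 20·cos40.7° = 15.2; c'Δl = 4.35; W sinα = 13.0
Σc'Δl = 21.6 kN/m; ΣN' = 300.7 kN/m; ΣW sinα = 97.9 kN/m
Resisting = 21.6 + 300.7·tan25.0° = 21.6 + 140.2 = 161.8 kN/m
FS = 161.8 / 97.9 = 1.652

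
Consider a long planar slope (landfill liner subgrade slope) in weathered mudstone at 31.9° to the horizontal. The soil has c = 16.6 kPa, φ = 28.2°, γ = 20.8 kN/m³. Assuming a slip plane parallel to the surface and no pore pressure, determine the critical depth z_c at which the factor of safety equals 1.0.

z_c = 12.84 m

Setting FS = 1.00 in FS = [c + γz cos²β tanφ] / [γz sinβ cosβ] and solving for z:
z = c / [γ cosβ (FS·sinβ − cosβ·tanφ)]
  = 16.6 / [20.8·cos31.9°·(1.00·sin31.9° − cos31.9°·tan28.2°)]
  = 16.6 / [20.8·0.8490·(1.00·0.5284 − 0.8490·0.5362)]
  = 16.6 / 1.2930 = 12.838 m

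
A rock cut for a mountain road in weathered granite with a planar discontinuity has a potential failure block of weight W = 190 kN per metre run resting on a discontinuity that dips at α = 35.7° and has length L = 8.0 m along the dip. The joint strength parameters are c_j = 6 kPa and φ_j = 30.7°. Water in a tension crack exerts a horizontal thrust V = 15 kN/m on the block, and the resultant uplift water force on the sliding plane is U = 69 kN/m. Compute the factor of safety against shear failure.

FS = 0.76

Resolving the block weight along and normal to the plane and applying the Mohr–Coulomb strength on the joint:
N' = W cosα − U − V sinα = 190·cos35.7° − 69 − 15·sin35.7° = 76.5 kN/m
Driving force T = W sinα + V cosα = 190·sin35.7° + 15·cos35.7° = 123.1 kN/m
Resisting force R = c_j·L + N'·tanφ_j = 6·8.0 + 76.5·tan30.7° = 48.0 + 45.4 = 93.4 kN/m
FS = R / T = 93.4 / 123.1 = 0.759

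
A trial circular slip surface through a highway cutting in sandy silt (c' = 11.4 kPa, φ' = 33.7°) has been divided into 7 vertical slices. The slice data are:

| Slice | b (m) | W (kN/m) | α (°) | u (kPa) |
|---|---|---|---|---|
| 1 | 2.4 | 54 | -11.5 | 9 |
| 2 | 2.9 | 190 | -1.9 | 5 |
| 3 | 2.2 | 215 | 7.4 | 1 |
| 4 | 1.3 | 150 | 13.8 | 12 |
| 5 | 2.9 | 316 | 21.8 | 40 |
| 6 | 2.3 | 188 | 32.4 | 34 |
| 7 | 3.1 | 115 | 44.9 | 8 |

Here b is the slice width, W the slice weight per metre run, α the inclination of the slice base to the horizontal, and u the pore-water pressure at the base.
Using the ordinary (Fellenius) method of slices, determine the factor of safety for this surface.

FS = 2.23

Ordinary method of slices: FS = Σ[c'·Δl_i + (W_i cosα_i − u_i·Δl_i)·tanφ'] / Σ W_i sinα_i, with Δl_i = b_i / cosα_i.
Slice 1: Δl = 2.4/cos(-11.5°) = 2.449 m; N'_1 = 54·cos(-11.5°) − 9·2.449 = 30.9; c'Δl = 27.92; W sinα = -10.8
Slice 2: Δl = 2.9/cos(-1.9°) = 2.902 m; N'_2 = 190·cos(-1.9°) − 5·2.902 = 175.4; c'Δl = 33.08; W sinα = -6.3
Slice 3: Δl = 2.2/cos7.4° = 2.218 m; N'_3 = 215·cos7.4° − 1·2.218 = 211.0; c'Δl = 25.29; W sinα = 27.7
Slice 4: Δl = 1.3/cos13.8° = 1.339 m; N'_4 = 150·cos13.8° − 12·1.339 = 129.6; c'Δl = 15.26; W sinα = 35.8
Slice 5: Δl = 2.9/cos21.8° = 3.123 m; N'_5 = 316·cos21.8° − 40·3.123 = 168.5; c'Δl = 35.61; W sinα = 117.4
Slice 6: Δl = 2.3/cos32.4° = 2.724 m; N'_6 = 188·cos32.4° − 34·2.724 = 66.1; c'Δl = 31.05; W sinα = 100.7
Slice 7: Δl = 3.1/cos44.9° = 4.376 m; N'_7 = 115·cos44.9° − 8·4.376 = 46.4; c'Δl = 49.89; W sinα = 81.2
Σc'Δl = 218.1 kN/m; ΣN' = 827.9 kN/m; ΣW sinα = 345.7 kN/m
Resisting = 218.1 + 827.9·tan33.7° = 218.1 + 552.1 = 770.2 kN/m
FS = 770.2 / 345.7 = 2.228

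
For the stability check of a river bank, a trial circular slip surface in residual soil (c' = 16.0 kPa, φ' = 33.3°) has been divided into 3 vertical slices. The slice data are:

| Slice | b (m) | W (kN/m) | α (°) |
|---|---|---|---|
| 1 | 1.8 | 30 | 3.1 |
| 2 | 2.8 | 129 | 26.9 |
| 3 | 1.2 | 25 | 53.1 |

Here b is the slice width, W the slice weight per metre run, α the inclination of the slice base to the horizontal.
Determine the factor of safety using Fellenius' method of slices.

Ordinary method of slices: FS = Σ[c'·Δl_i + (W_i cosα_i)·tanφ'] / Σ W_i sinα_i, with Δl_i = b_i / cosα_i.
Slice 1: Δl = 1.8/cos3.1° = 1.803 m; N'_1 = 30·cos3.1° = 30.0; c'Δl = 28.84; W sinα = 1.6
Slice 2: Δl = 2.8/cos26.9° = 3.140 m; N'_2 = 129·cos26.9° = 115.0; c'Δl = 50.24; W sinα = 58.4
Slice 3: Δl = 1.2/cos53.1° = 1.999 m; N'_3 = 25·cos53.1° = 15.0; c'Δl = 31.98; W sinα = 20.0
Σc'Δl = 111.1 kN/m; ΣN' = 160.0 kN/m; ΣW sinα = 80.0 kN/m
Resisting = 111.1 + 160.0·tan33.3° = 111.1 + 105.1 = 216.2 kN/m
FS = 216.2 / 80.0 = 2.703

FS = 2.70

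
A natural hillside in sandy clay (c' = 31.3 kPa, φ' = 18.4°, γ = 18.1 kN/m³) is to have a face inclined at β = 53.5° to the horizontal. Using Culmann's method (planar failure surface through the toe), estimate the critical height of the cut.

H_c = 29.01 m

Culmann's analysis gives the critical failure plane at α_cr = (β + φ')/2 = (53.5 + 18.4)/2 = 36.0°, and the critical height
H_c = (4c'/γ) · sinβ cosφ' / [1 − cos(β − φ')]
    = (4·31.3/18.1) · sin53.5°·cos18.4° / [1 − cos(35.1°)]
    = 6.917 · 0.8039·0.9489 / [1 − 0.8181]
    = 6.917 · 0.7628 / 0.1819
    = 29.01 m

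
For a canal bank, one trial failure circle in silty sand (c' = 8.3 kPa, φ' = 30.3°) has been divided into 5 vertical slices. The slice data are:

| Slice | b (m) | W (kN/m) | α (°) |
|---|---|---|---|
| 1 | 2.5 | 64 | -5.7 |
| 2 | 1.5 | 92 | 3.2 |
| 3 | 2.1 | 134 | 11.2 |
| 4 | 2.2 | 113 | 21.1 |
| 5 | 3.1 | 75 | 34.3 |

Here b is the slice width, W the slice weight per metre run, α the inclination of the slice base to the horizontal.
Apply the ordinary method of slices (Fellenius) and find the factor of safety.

FS = 3.41

Ordinary method of slices: FS = Σ[c'·Δl_i + (W_i cosα_i)·tanφ'] / Σ W_i sinα_i, with Δl_i = b_i / cosα_i.
Slice 1: Δl = 2.5/cos(-5.7°) = 2.512 m; N'_1 = 64·cos(-5.7°) = 63.7; c'Δl = 20.85; W sinα = -6.4
Slice 2: Δl = 1.5/cos3.2° = 1.502 m; N'_2 = 92·cos3.2° = 91.9; c'Δl = 12.47; W sinα = 5.1
Slice 3: Δl = 2.1/cos11.2° = 2.141 m; N'_3 = 134·cos11.2° = 131.4; c'Δl = 17.77; W sinα = 26.0
Slice 4: Δl = 2.2/cos21.1° = 2.358 m; N'_4 = 113·cos21.1° = 105.4; c'Δl = 19.57; W sinα = 40.7
Slice 5: Δl = 3.1/cos34.3° = 3.753 m; N'_5 = 75·cos34.3° = 62.0; c'Δl = 31.15; W sinα = 42.3
Σc'Δl = 101.8 kN/m; ΣN' = 454.4 kN/m; ΣW sinα = 107.8 kN/m
Resisting = 101.8 + 454.4·tan30.3° = 101.8 + 265.5 = 367.3 kN/m
FS = 367.3 / 107.8 = 3.409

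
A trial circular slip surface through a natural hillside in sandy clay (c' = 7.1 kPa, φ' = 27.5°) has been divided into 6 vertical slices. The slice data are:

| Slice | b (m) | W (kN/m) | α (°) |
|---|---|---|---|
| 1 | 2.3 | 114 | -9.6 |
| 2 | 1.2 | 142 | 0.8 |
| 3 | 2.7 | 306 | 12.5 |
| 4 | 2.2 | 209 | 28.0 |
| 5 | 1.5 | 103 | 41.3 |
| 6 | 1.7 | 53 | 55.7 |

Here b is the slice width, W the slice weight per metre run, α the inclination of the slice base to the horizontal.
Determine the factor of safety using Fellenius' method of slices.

FS = 2.08

Ordinary method of slices: FS = Σ[c'·Δl_i + (W_i cosα_i)·tanφ'] / Σ W_i sinα_i, with Δl_i = b_i / cosα_i.
Slice 1: Δl = 2.3/cos(-9.6°) = 2.333 m; N'_1 = 114·cos(-9.6°) = 112.4; c'Δl = 16.56; W sinα = -19.0
Slice 2: Δl = 1.2/cos0.8° = 1.200 m; N'_2 = 142·cos0.8° = 142.0; c'Δl = 8.52; W sinα = 2.0
Slice 3: Δl = 2.7/cos12.5° = 2.766 m; N'_3 = 306·cos12.5° = 298.7; c'Δl = 19.64; W sinα = 66.2
Slice 4: Δl = 2.2/cos28.0° = 2.492 m; N'_4 = 209·cos28.0° = 184.5; c'Δl = 17.69; W sinα = 98.1
Slice 5: Δl = 1.5/cos41.3° = 1.997 m; N'_5 = 103·cos41.3° = 77.4; c'Δl = 14.18; W sinα = 68.0
Slice 6: Δl = 1.7/cos55.7° = 3.017 m; N'_6 = 53·cos55.7° = 29.9; c'Δl = 21.42; W sinα = 43.8
Σc'Δl = 98.0 kN/m; ΣN' = 844.9 kN/m; ΣW sinα = 259.1 kN/m
Resisting = 98.0 + 844.9·tan27.5° = 98.0 + 439.8 = 537.8 kN/m
FS = 537.8 / 259.1 = 2.076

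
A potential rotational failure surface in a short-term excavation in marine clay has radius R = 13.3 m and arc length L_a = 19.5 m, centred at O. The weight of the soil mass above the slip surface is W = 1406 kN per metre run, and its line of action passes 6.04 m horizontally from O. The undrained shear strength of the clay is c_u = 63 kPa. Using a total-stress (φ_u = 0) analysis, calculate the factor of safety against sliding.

Taking moments about the centre O, the resisting moment is provided by the undrained shear strength acting along the arc:
M_R = c_u·L_a·R = 63·19.50·13.3 = 16339.1 kN·m/m
M_D = W·d = 1406·6.04 = 8492.2 kN·m/m
FS = M_R / M_D = 16339.1 / 8492.2 = 1.924

FS = 1.92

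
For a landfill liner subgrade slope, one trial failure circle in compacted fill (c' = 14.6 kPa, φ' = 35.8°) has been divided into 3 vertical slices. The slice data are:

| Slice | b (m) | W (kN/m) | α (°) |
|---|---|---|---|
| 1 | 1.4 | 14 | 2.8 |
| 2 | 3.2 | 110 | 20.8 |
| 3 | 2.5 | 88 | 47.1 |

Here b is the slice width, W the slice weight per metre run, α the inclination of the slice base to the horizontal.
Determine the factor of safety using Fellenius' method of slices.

Ordinary method of slices: FS = Σ[c'·Δl_i + (W_i cosα_i)·tanφ'] / Σ W_i sinα_i, with Δl_i = b_i / cosα_i.
Slice 1: Δl = 1.4/cos2.8° = 1.402 m; N'_1 = 14·cos2.8° = 14.0; c'Δl = 20.46; W sinα = 0.7
Slice 2: Δl = 3.2/cos20.8° = 3.423 m; N'_2 = 110·cos20.8° = 102.8; c'Δl = 49.98; W sinα = 39.1
Slice 3: Δl = 2.5/cos47.1° = 3.673 m; N'_3 = 88·cos47.1° = 59.9; c'Δl = 53.62; W sinα = 64.5
Σc'Δl = 124.1 kN/m; ΣN' = 176.7 kN/m; ΣW sinα = 104.2 kN/m
Resisting = 124.1 + 176.7·tan35.8° = 124.1 + 127.5 = 251.5 kN/m
FS = 251.5 / 104.2 = 2.414

FS = 2.41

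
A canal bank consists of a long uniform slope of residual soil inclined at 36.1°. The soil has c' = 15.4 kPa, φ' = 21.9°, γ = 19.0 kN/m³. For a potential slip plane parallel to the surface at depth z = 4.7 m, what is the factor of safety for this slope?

For an infinite slope with a slip plane parallel to the surface (no pore pressure): FS = [c' + γz cos²β tanφ'] / [γz sinβ cosβ].
γz = 19.0·4.7 = 89.30 kN/m²
Numerator = 15.4 + 89.30·cos²36.1°·tan21.9° = 15.4 + 89.30·0.6528·0.4020 = 38.836 kPa
Denominator = 89.30·sin36.1°·cos36.1° = 89.30·0.5892·0.8080 = 42.513 kPa
FS = 38.836 / 42.513 = 0.914

FS = 0.91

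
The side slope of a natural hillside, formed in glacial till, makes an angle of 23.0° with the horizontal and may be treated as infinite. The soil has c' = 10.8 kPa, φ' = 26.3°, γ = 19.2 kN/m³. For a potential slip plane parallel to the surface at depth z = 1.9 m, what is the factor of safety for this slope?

FS = 1.99

For an infinite slope with a slip plane parallel to the surface (no pore pressure): FS = [c' + γz cos²β tanφ'] / [γz sinβ cosβ].
γz = 19.2·1.9 = 36.48 kN/m²
Numerator = 10.8 + 36.48·cos²23.0°·tan26.3° = 10.8 + 36.48·0.8473·0.4942 = 26.077 kPa
Denominator = 36.48·sin23.0°·cos23.0° = 36.48·0.3907·0.9205 = 13.121 kPa
FS = 26.077 / 13.121 = 1.987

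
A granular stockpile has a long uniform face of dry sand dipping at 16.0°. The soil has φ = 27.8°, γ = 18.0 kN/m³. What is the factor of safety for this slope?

For a dry cohesionless infinite slope the factor of safety is FS = tanφ / tanβ.
FS = tan27.8° / tan16.0° = 0.5272 / 0.2867 = 1.839

FS = 1.84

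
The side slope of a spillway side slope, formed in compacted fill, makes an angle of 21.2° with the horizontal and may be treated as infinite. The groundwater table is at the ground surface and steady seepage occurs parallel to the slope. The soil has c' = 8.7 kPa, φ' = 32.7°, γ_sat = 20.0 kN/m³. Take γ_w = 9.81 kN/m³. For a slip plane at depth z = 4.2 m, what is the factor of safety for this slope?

With seepage parallel to the slope and the water table at the surface, the effective normal stress on the slip plane uses the buoyant unit weight γ' = γ_sat − γ_w while the driving shear stress uses γ_sat:
FS = [c' + γ' z cos²β tanφ'] / [γ_sat z sinβ cosβ]
γ' = 20.0 − 9.81 = 10.19 kN/m³
Numerator = 8.7 + 10.19·4.2·cos²21.2°·tan32.7° = 8.7 + 10.19·4.2·0.8692·0.6420 = 32.583 kPa
Denominator = 20.0·4.2·sin21.2°·cos21.2° = 20.0·4.2·0.3616·0.9323 = 28.321 kPa
FS = 32.583 / 28.321 = 1.150

FS = 1.15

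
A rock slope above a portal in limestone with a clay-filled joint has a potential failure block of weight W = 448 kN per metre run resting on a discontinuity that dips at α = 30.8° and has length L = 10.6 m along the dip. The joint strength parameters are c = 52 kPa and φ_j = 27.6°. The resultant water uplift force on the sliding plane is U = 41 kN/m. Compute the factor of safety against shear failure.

Resolving the block weight along and normal to the plane and applying the Mohr–Coulomb strength on the joint:
N' = W cosα − U = 448·cos30.8° − 41 = 343.8 kN/m
Driving force T = W sinα = 448·sin30.8° = 229.4 kN/m
Resisting force R = c·L + N'·tanφ_j = 52·10.6 + 343.8·tan27.6° = 551.2 + 179.7 = 730.9 kN/m
FS = R / T = 730.9 / 229.4 = 3.186

FS = 3.19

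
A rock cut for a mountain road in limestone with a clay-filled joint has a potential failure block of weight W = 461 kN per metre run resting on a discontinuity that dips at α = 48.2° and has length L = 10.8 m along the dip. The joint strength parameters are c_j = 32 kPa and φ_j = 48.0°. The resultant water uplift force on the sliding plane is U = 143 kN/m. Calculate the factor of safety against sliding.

FS = 1.54

Resolving the block weight along and normal to the plane and applying the Mohr–Coulomb strength on the joint:
N' = W cosα − U = 461·cos48.2° − 143 = 164.3 kN/m
Driving force T = W sinα = 461·sin48.2° = 343.7 kN/m
Resisting force R = c_j·L + N'·tanφ_j = 32·10.8 + 164.3·tan48.0° = 345.6 + 182.4 = 528.0 kN/m
FS = R / T = 528.0 / 343.7 = 1.537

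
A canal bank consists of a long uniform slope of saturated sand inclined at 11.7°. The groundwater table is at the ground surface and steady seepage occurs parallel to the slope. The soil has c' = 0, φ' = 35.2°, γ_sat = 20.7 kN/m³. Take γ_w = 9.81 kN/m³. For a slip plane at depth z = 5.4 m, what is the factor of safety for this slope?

With seepage parallel to the slope and the water table at the surface, the effective normal stress on the slip plane uses the buoyant unit weight γ' = γ_sat − γ_w while the driving shear stress uses γ_sat:
FS = [c' + γ' z cos²β tanφ'] / [γ_sat z sinβ cosβ]
(For c' = 0 this reduces to FS = (γ'/γ_sat)·tanφ'/tanβ.)
γ' = 20.7 − 9.81 = 10.89 kN/m³
Numerator = 0.0 + 10.89·5.4·cos²11.7°·tan35.2° = 0.0 + 10.89·5.4·0.9589·0.7054 = 39.777 kPa
Denominator = 20.7·5.4·sin11.7°·cos11.7° = 20.7·5.4·0.2028·0.9792 = 22.197 kPa
FS = 39.777 / 22.197 = 1.792

FS = 1.79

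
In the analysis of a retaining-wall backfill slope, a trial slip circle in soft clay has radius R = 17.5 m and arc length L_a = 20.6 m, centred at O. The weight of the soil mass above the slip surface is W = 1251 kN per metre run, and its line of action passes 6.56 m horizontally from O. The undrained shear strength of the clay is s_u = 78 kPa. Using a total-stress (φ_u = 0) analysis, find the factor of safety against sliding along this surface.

Taking moments about the centre O, the resisting moment is provided by the undrained shear strength acting along the arc:
M_R = s_u·L_a·R = 78·20.60·17.5 = 28119.0 kN·m/m
M_D = W·d = 1251·6.56 = 8206.6 kN·m/m
FS = M_R / M_D = 28119.0 / 8206.6 = 3.426

FS = 3.43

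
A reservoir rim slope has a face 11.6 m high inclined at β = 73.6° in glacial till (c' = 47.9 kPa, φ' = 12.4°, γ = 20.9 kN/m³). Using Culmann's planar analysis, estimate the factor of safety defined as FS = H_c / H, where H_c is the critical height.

FS = 1.43

H_c = (4c'/γ) · sinβ cosφ' / [1 − cos(β − φ')]
    = (4·47.9/20.9) · sin73.6°·cos12.4° / [1 − cos61.2°]
    = 9.167 · 0.9369 / 0.5182 = 16.57 m
FS = H_c / H = 16.57 / 11.6 = 1.429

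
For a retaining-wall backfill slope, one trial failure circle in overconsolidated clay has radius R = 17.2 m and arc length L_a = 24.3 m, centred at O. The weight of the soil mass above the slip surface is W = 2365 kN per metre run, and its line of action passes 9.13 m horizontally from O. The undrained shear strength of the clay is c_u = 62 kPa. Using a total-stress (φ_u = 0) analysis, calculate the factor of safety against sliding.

Taking moments about the centre O, the resisting moment is provided by the undrained shear strength acting along the arc:
M_R = c_u·L_a·R = 62·24.30·17.2 = 25913.5 kN·m/m
M_D = W·d = 2365·9.13 = 21592.5 kN·m/m
FS = M_R / M_D = 25913.5 / 21592.5 = 1.200

FS = 1.20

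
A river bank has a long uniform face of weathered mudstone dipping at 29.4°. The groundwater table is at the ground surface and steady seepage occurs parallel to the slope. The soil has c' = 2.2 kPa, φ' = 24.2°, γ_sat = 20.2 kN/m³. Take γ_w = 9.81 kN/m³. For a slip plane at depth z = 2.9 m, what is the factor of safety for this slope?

FS = 0.50

With seepage parallel to the slope and the water table at the surface, the effective normal stress on the slip plane uses the buoyant unit weight γ' = γ_sat − γ_w while the driving shear stress uses γ_sat:
FS = [c' + γ' z cos²β tanφ'] / [γ_sat z sinβ cosβ]
γ' = 20.2 − 9.81 = 10.39 kN/m³
Numerator = 2.2 + 10.39·2.9·cos²29.4°·tan24.2° = 2.2 + 10.39·2.9·0.7590·0.4494 = 12.478 kPa
Denominator = 20.2·2.9·sin29.4°·cos29.4° = 20.2·2.9·0.4909·0.8712 = 25.054 kPa
FS = 12.478 / 25.054 = 0.498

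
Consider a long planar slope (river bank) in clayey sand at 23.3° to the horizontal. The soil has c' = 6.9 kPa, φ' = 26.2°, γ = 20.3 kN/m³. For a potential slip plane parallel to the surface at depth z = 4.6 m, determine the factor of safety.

FS = 1.35

For an infinite slope with a slip plane parallel to the surface (no pore pressure): FS = [c' + γz cos²β tanφ'] / [γz sinβ cosβ].
γz = 20.3·4.6 = 93.38 kN/m²
Numerator = 6.9 + 93.38·cos²23.3°·tan26.2° = 6.9 + 93.38·0.8435·0.4921 = 45.660 kPa
Denominator = 93.38·sin23.3°·cos23.3° = 93.38·0.3955·0.9184 = 33.924 kPa
FS = 45.660 / 33.924 = 1.346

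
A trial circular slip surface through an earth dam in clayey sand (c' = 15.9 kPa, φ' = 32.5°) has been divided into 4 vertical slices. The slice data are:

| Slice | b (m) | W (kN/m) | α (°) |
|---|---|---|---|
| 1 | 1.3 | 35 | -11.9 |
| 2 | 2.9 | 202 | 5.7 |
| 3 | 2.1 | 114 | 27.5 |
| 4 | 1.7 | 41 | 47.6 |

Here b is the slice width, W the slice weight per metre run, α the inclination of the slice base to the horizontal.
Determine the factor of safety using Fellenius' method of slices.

FS = 3.94

Ordinary method of slices: FS = Σ[c'·Δl_i + (W_i cosα_i)·tanφ'] / Σ W_i sinα_i, with Δl_i = b_i / cosα_i.
Slice 1: Δl = 1.3/cos(-11.9°) = 1.329 m; N'_1 = 35·cos(-11.9°) = 34.2; c'Δl = 21.12; W sinα = -7.2
Slice 2: Δl = 2.9/cos5.7° = 2.914 m; N'_2 = 202·cos5.7° = 201.0; c'Δl = 46.34; W sinα = 20.1
Slice 3: Δl = 2.1/cos27.5° = 2.368 m; N'_3 = 114·cos27.5° = 101.1; c'Δl = 37.64; W sinα = 52.6
Slice 4: Δl = 1.7/cos47.6° = 2.521 m; N'_4 = 41·cos47.6° = 27.6; c'Δl = 40.09; W sinα = 30.3
Σc'Δl = 145.2 kN/m; ΣN' = 364.0 kN/m; ΣW sinα = 95.8 kN/m
Resisting = 145.2 + 364.0·tan32.5° = 145.2 + 231.9 = 377.1 kN/m
FS = 377.1 / 95.8 = 3.938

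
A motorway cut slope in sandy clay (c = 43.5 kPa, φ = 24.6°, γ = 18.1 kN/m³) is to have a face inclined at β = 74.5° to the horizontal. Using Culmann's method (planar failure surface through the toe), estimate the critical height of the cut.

H_c = 23.67 m

Culmann's analysis gives the critical failure plane at α_cr = (β + φ)/2 = (74.5 + 24.6)/2 = 49.5°, and the critical height
H_c = (4c/γ) · sinβ cosφ / [1 − cos(β − φ)]
    = (4·43.5/18.1) · sin74.5°·cos24.6° / [1 − cos(49.9°)]
    = 9.613 · 0.9636·0.9092 / [1 − 0.6441]
    = 9.613 · 0.8762 / 0.3559
    = 23.67 m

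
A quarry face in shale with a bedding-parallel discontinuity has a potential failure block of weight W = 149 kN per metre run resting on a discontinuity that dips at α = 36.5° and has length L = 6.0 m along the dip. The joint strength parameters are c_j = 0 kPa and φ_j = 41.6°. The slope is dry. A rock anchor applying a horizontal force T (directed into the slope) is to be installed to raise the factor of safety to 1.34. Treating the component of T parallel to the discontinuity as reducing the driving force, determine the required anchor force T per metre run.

Resolving forces along and normal to the sliding plane, with the horizontal anchor force T adding T·sinα to the effective normal force and T·cosα acting up the plane against the driving force:
FS = [c_jL + (W cosα + T sinα) tanφ_j] / [W sinα − T cosα]
Without the anchor: N' = 119.8 kN/m, driving T_d = 88.6 kN/m, resisting R = 0·6.0 + 119.8·tan41.6° = 106.3 kN/m, FS = 1.20.
Setting FS = 1.34 and solving for T:
1.34·(88.6 − T cos36.5°) = 106.3 + T sin36.5°·tan41.6°
T·(sin36.5°·tan41.6° + 1.34·cos36.5°) = 1.34·88.6 − 106.3
T·(0.5948·0.8878 + 1.34·0.8039) = 118.8 − 106.3 = 12.4
T·1.6053 = 12.4
T = 7.7 kN/m

T = 8 kN/m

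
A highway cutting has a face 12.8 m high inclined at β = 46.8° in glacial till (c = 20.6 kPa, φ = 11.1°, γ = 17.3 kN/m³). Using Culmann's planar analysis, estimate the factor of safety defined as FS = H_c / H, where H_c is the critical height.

H_c = (4c/γ) · sinβ cosφ / [1 − cos(β − φ)]
    = (4·20.6/17.3) · sin46.8°·cos11.1° / [1 − cos35.7°]
    = 4.763 · 0.7153 / 0.1879 = 18.13 m
FS = H_c / H = 18.13 / 12.8 = 1.416

FS = 1.42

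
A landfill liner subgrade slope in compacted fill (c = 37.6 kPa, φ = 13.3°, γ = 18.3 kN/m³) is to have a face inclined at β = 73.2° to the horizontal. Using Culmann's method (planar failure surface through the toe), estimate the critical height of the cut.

H_c = 15.36 m

Culmann's analysis gives the critical failure plane at α_cr = (β + φ)/2 = (73.2 + 13.3)/2 = 43.2°, and the critical height
H_c = (4c/γ) · sinβ cosφ / [1 − cos(β − φ)]
    = (4·37.6/18.3) · sin73.2°·cos13.3° / [1 − cos(59.9°)]
    = 8.219 · 0.9573·0.9732 / [1 − 0.5015]
    = 8.219 · 0.9316 / 0.4985
    = 15.36 m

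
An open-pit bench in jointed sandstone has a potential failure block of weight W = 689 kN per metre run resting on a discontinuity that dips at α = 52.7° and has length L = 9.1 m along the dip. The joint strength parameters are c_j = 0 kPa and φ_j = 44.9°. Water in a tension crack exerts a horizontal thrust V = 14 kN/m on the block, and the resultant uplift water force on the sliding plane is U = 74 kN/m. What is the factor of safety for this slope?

FS = 0.60

Resolving the block weight along and normal to the plane and applying the Mohr–Coulomb strength on the joint:
N' = W cosα − U − V sinα = 689·cos52.7° − 74 − 14·sin52.7° = 332.4 kN/m
Driving force T = W sinα + V cosα = 689·sin52.7° + 14·cos52.7° = 556.6 kN/m
Resisting force R = c_j·L + N'·tanφ_j = 0·9.1 + 332.4·tan44.9° = 0.0 + 331.2 = 331.2 kN/m
FS = R / T = 331.2 / 556.6 = 0.595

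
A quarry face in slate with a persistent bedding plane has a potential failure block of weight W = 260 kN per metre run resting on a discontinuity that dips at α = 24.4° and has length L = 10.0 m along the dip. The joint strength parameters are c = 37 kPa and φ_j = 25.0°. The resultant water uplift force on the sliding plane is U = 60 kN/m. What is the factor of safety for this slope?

FS = 4.21

Resolving the block weight along and normal to the plane and applying the Mohr–Coulomb strength on the joint:
N' = W cosα − U = 260·cos24.4° − 60 = 176.8 kN/m
Driving force T = W sinα = 260·sin24.4° = 107.4 kN/m
Resisting force R = c·L + N'·tanφ_j = 37·10.0 + 176.8·tan25.0° = 370.0 + 82.4 = 452.4 kN/m
FS = R / T = 452.4 / 107.4 = 4.212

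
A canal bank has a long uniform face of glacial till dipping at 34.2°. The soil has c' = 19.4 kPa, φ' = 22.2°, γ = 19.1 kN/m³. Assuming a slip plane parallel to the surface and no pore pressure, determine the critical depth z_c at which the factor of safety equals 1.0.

Setting FS = 1.00 in FS = [c' + γz cos²β tanφ'] / [γz sinβ cosβ] and solving for z:
z = c' / [γ cosβ (FS·sinβ − cosβ·tanφ')]
  = 19.4 / [19.1·cos34.2°·(1.00·sin34.2° − cos34.2°·tan22.2°)]
  = 19.4 / [19.1·0.8271·(1.00·0.5621 − 0.8271·0.4081)]
  = 19.4 / 3.5474 = 5.469 m

z_c = 5.47 m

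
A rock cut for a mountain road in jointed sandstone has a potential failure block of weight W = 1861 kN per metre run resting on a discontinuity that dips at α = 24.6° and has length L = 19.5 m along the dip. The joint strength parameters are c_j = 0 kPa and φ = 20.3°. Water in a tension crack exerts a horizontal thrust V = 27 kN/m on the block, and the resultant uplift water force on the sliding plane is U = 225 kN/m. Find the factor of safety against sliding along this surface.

FS = 0.67

Resolving the block weight along and normal to the plane and applying the Mohr–Coulomb strength on the joint:
N' = W cosα − U − V sinα = 1861·cos24.6° − 225 − 27·sin24.6° = 1455.8 kN/m
Driving force T = W sinα + V cosα = 1861·sin24.6° + 27·cos24.6° = 799.2 kN/m
Resisting force R = c_j·L + N'·tanφ = 0·19.5 + 1455.8·tan20.3° = 0.0 + 538.5 = 538.5 kN/m
FS = R / T = 538.5 / 799.2 = 0.674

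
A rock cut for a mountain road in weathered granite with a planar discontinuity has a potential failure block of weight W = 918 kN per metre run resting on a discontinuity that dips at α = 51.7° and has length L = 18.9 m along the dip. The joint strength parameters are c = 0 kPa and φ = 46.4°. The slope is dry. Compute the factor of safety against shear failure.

Resolving the block weight along and normal to the plane and applying the Mohr–Coulomb strength on the joint:
N' = W cosα = 918·cos51.7° = 569.0 kN/m
Driving force T = W sinα = 918·sin51.7° = 720.4 kN/m
Resisting force R = c·L + N'·tanφ = 0·18.9 + 569.0·tan46.4° = 0.0 + 597.5 = 597.5 kN/m
FS = R / T = 597.5 / 720.4 = 0.829

FS = 0.83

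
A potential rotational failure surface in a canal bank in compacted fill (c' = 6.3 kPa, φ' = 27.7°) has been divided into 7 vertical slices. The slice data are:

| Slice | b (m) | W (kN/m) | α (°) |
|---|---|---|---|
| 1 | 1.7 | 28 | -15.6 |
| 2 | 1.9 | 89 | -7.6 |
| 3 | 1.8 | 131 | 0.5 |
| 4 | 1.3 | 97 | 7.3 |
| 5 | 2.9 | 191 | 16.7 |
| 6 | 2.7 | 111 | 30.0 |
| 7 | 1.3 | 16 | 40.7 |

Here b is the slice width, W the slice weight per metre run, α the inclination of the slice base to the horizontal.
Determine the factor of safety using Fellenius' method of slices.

FS = 3.70

Ordinary method of slices: FS = Σ[c'·Δl_i + (W_i cosα_i)·tanφ'] / Σ W_i sinα_i, with Δl_i = b_i / cosα_i.
Slice 1: Δl = 1.7/cos(-15.6°) = 1.765 m; N'_1 = 28·cos(-15.6°) = 27.0; c'Δl = 11.12; W sinα = -7.5
Slice 2: Δl = 1.9/cos(-7.6°) = 1.917 m; N'_2 = 89·cos(-7.6°) = 88.2; c'Δl = 12.08; W sinα = -11.8
Slice 3: Δl = 1.8/cos0.5° = 1.800 m; N'_3 = 131·cos0.5° = 131.0; c'Δl = 11.34; W sinα = 1.1
Slice 4: Δl = 1.3/cos7.3° = 1.311 m; N'_4 = 97·cos7.3° = 96.2; c'Δl = 8.26; W sinα = 12.3
Slice 5: Δl = 2.9/cos16.7° = 3.028 m; N'_5 = 191·cos16.7° = 182.9; c'Δl = 19.07; W sinα = 54.9
Slice 6: Δl = 2.7/cos30.0° = 3.118 m; N'_6 = 111·cos30.0° = 96.1; c'Δl = 19.64; W sinα = 55.5
Slice 7: Δl = 1.3/cos40.7° = 1.715 m; N'_7 = 16·cos40.7° = 12.1; c'Δl = 10.80; W sinα = 10.4
Σc'Δl = 92.3 kN/m; ΣN' = 633.6 kN/m; ΣW sinα = 115.0 kN/m
Resisting = 92.3 + 633.6·tan27.7° = 92.3 + 332.6 = 425.0 kN/m
FS = 425.0 / 115.0 = 3.696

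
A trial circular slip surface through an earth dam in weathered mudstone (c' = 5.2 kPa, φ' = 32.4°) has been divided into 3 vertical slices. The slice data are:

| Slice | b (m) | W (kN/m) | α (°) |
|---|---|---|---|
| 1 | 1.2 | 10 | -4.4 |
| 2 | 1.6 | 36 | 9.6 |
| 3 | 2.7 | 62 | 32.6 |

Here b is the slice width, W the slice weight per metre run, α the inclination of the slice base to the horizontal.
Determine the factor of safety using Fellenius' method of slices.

FS = 2.42

Ordinary method of slices: FS = Σ[c'·Δl_i + (W_i cosα_i)·tanφ'] / Σ W_i sinα_i, with Δl_i = b_i / cosα_i.
Slice 1: Δl = 1.2/cos(-4.4°) = 1.204 m; N'_1 = 10·cos(-4.4°) = 10.0; c'Δl = 6.26; W sinα = -0.8
Slice 2: Δl = 1.6/cos9.6° = 1.623 m; N'_2 = 36·cos9.6° = 35.5; c'Δl = 8.44; W sinα = 6.0
Slice 3: Δl = 2.7/cos32.6° = 3.205 m; N'_3 = 62·cos32.6° = 52.2; c'Δl = 16.67; W sinα = 33.4
Σc'Δl = 31.4 kN/m; ΣN' = 97.7 kN/m; ΣW sinα = 38.6 kN/m
Resisting = 31.4 + 97.7·tan32.4° = 31.4 + 62.0 = 93.4 kN/m
FS = 93.4 / 38.6 = 2.416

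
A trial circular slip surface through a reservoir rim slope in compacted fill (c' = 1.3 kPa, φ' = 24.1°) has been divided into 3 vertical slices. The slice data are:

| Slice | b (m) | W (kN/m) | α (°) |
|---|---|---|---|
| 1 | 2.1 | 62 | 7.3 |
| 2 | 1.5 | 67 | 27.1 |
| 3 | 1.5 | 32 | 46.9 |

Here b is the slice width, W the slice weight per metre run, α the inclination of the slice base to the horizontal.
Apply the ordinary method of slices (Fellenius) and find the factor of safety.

FS = 1.16

Ordinary method of slices: FS = Σ[c'·Δl_i + (W_i cosα_i)·tanφ'] / Σ W_i sinα_i, with Δl_i = b_i / cosα_i.
Slice 1: Δl = 2.1/cos7.3° = 2.117 m; N'_1 = 62·cos7.3° = 61.5; c'Δl = 2.75; W sinα = 7.9
Slice 2: Δl = 1.5/cos27.1° = 1.685 m; N'_2 = 67·cos27.1° = 59.6; c'Δl = 2.19; W sinα = 30.5
Slice 3: Δl = 1.5/cos46.9° = 2.195 m; N'_3 = 32·cos46.9° = 21.9; c'Δl = 2.85; W sinα = 23.4
Σc'Δl = 7.8 kN/m; ΣN' = 143.0 kN/m; ΣW sinα = 61.8 kN/m
Resisting = 7.8 + 143.0·tan24.1° = 7.8 + 64.0 = 71.8 kN/m
FS = 71.8 / 61.8 = 1.162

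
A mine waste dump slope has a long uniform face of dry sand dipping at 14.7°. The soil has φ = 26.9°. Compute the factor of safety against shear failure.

FS = 1.93

For a dry cohesionless infinite slope the factor of safety is FS = tanφ / tanβ.
FS = tan26.9° / tan14.7° = 0.5073 / 0.2623 = 1.934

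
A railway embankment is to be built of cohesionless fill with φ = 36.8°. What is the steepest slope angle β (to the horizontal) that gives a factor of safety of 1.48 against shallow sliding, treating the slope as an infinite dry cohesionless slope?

β = 26.8°

For an infinite dry cohesionless slope FS = tanφ/tanβ, so tanβ = tanφ / FS.
tanβ = tan36.8° / 1.48 = 0.7481 / 1.48 = 0.5055
β = arctan(0.5055) = 26.82°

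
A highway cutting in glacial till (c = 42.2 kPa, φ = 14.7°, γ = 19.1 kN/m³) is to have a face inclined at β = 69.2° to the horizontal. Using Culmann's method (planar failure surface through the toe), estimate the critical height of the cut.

H_c = 19.06 m

Culmann's analysis gives the critical failure plane at α_cr = (β + φ)/2 = (69.2 + 14.7)/2 = 42.0°, and the critical height
H_c = (4c/γ) · sinβ cosφ / [1 − cos(β − φ)]
    = (4·42.2/19.1) · sin69.2°·cos14.7° / [1 − cos(54.5°)]
    = 8.838 · 0.9348·0.9673 / [1 − 0.5807]
    = 8.838 · 0.9042 / 0.4193
    = 19.06 m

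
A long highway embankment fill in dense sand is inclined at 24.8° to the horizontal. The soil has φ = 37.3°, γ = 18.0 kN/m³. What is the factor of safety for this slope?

For a dry cohesionless infinite slope the factor of safety is FS = tanφ / tanβ.
FS = tan37.3° / tan24.8° = 0.7618 / 0.4621 = 1.649

FS = 1.65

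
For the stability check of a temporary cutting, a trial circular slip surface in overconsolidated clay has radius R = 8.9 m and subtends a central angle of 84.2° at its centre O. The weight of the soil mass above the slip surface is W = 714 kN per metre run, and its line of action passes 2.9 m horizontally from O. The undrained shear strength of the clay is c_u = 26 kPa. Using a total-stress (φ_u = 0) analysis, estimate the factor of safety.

FS = 1.46

Taking moments about the centre O, the resisting moment is provided by the undrained shear strength acting along the arc:
Arc length L_a = R·θ = 8.9·(84.2°·π/180) = 8.9·1.4696 = 13.08 m
M_R = c_u·L_a·R = 26·13.08·8.9 = 3026.5 kN·m/m
M_D = W·d = 714·2.9 = 2070.6 kN·m/m
FS = M_R / M_D = 3026.5 / 2070.6 = 1.462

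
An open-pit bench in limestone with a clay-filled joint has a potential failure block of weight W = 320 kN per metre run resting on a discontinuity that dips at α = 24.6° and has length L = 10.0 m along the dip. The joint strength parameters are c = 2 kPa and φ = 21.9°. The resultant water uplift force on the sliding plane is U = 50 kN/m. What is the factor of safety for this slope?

Resolving the block weight along and normal to the plane and applying the Mohr–Coulomb strength on the joint:
N' = W cosα − U = 320·cos24.6° − 50 = 241.0 kN/m
Driving force T = W sinα = 320·sin24.6° = 133.2 kN/m
Resisting force R = c·L + N'·tanφ = 2·10.0 + 241.0·tan21.9° = 20.0 + 96.9 = 116.9 kN/m
FS = R / T = 116.9 / 133.2 = 0.877

FS = 0.88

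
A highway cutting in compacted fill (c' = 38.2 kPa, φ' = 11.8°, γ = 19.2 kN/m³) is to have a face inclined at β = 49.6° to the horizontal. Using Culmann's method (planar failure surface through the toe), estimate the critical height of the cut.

H_c = 28.27 m

Culmann's analysis gives the critical failure plane at α_cr = (β + φ')/2 = (49.6 + 11.8)/2 = 30.7°, and the critical height
H_c = (4c'/γ) · sinβ cosφ' / [1 − cos(β − φ')]
    = (4·38.2/19.2) · sin49.6°·cos11.8° / [1 − cos(37.8°)]
    = 7.958 · 0.7615·0.9789 / [1 − 0.7902]
    = 7.958 · 0.7454 / 0.2098
    = 28.27 m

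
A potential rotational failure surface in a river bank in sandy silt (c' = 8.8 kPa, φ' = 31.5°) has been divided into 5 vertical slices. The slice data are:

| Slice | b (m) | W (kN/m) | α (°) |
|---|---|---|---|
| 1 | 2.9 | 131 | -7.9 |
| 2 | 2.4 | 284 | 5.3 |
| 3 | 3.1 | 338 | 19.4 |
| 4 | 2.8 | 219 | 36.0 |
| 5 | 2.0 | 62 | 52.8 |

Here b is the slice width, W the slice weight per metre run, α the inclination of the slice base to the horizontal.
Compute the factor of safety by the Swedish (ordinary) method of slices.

FS = 2.40

Ordinary method of slices: FS = Σ[c'·Δl_i + (W_i cosα_i)·tanφ'] / Σ W_i sinα_i, with Δl_i = b_i / cosα_i.
Slice 1: Δl = 2.9/cos(-7.9°) = 2.928 m; N'_1 = 131·cos(-7.9°) = 129.8; c'Δl = 25.76; W sinα = -18.0
Slice 2: Δl = 2.4/cos5.3° = 2.410 m; N'_2 = 284·cos5.3° = 282.8; c'Δl = 21.21; W sinα = 26.2
Slice 3: Δl = 3.1/cos19.4° = 3.287 m; N'_3 = 338·cos19.4° = 318.8; c'Δl = 28.92; W sinα = 112.3
Slice 4: Δl = 2.8/cos36.0° = 3.461 m; N'_4 = 219·cos36.0° = 177.2; c'Δl = 30.46; W sinα = 128.7
Slice 5: Δl = 2.0/cos52.8° = 3.308 m; N'_5 = 62·cos52.8° = 37.5; c'Δl = 29.11; W sinα = 49.4
Σc'Δl = 135.5 kN/m; ΣN' = 946.0 kN/m; ΣW sinα = 298.6 kN/m
Resisting = 135.5 + 946.0·tan31.5° = 135.5 + 579.7 = 715.2 kN/m
FS = 715.2 / 298.6 = 2.395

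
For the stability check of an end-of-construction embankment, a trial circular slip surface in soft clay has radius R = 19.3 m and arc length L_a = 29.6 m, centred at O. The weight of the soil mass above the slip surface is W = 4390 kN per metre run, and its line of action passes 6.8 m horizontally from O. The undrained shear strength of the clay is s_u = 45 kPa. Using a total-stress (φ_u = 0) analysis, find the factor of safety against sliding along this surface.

Taking moments about the centre O, the resisting moment is provided by the undrained shear strength acting along the arc:
M_R = s_u·L_a·R = 45·29.60·19.3 = 25707.6 kN·m/m
M_D = W·d = 4390·6.8 = 29852.0 kN·m/m
FS = M_R / M_D = 25707.6 / 29852.0 = 0.861

FS = 0.86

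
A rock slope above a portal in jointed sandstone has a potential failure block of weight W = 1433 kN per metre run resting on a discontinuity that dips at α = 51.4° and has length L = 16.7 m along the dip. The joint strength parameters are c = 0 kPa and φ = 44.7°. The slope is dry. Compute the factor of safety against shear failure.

Resolving the block weight along and normal to the plane and applying the Mohr–Coulomb strength on the joint:
N' = W cosα = 1433·cos51.4° = 894.0 kN/m
Driving force T = W sinα = 1433·sin51.4° = 1119.9 kN/m
Resisting force R = c·L + N'·tanφ = 0·16.7 + 894.0·tan44.7° = 0.0 + 884.7 = 884.7 kN/m
FS = R / T = 884.7 / 1119.9 = 0.790

FS = 0.79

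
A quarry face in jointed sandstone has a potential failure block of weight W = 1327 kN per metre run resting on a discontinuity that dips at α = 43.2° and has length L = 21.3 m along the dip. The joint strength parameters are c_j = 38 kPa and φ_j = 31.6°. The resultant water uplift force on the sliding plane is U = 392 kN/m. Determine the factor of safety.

Resolving the block weight along and normal to the plane and applying the Mohr–Coulomb strength on the joint:
N' = W cosα − U = 1327·cos43.2° − 392 = 575.3 kN/m
Driving force T = W sinα = 1327·sin43.2° = 908.4 kN/m
Resisting force R = c_j·L + N'·tanφ_j = 38·21.3 + 575.3·tan31.6° = 809.4 + 354.0 = 1163.4 kN/m
FS = R / T = 1163.4 / 908.4 = 1.281

FS = 1.28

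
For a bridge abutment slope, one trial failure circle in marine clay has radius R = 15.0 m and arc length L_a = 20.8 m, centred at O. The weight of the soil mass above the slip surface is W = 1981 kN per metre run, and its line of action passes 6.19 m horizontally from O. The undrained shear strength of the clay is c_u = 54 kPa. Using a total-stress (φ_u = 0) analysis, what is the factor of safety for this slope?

FS = 1.37

Taking moments about the centre O, the resisting moment is provided by the undrained shear strength acting along the arc:
M_R = c_u·L_a·R = 54·20.80·15.0 = 16848.0 kN·m/m
M_D = W·d = 1981·6.19 = 12262.4 kN·m/m
FS = M_R / M_D = 16848.0 / 12262.4 = 1.374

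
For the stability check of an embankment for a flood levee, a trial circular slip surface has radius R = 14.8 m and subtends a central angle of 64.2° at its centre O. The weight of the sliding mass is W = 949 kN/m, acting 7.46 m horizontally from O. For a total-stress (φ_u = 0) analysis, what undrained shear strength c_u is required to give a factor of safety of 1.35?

c_u = 38.9 kPa

FS = c_u·L_a·R / (W·d), so c_u = FS·W·d / (L_a·R).
Arc length L_a = R·θ = 14.8·(64.2°·π/180) = 14.8·1.1205 = 16.58 m
c_u = 1.35·949·7.46 / (16.58·14.8) = 9557.4 / 245.43 = 38.94 kPa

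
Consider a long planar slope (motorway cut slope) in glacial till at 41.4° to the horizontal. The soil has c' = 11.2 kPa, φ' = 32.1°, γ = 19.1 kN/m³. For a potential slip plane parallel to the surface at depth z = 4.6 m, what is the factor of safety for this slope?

For an infinite slope with a slip plane parallel to the surface (no pore pressure): FS = [c' + γz cos²β tanφ'] / [γz sinβ cosβ].
γz = 19.1·4.6 = 87.86 kN/m²
Numerator = 11.2 + 87.86·cos²41.4°·tan32.1° = 11.2 + 87.86·0.5627·0.6273 = 42.211 kPa
Denominator = 87.86·sin41.4°·cos41.4° = 87.86·0.6613·0.7501 = 43.584 kPa
FS = 42.211 / 43.584 = 0.969

FS = 0.97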